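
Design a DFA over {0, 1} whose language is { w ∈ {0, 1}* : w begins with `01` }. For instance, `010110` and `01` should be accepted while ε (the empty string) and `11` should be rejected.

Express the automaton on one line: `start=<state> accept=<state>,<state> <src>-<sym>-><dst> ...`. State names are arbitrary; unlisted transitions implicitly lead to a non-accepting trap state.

start=A accept=C A-0->B A-1->D B-0->D B-1->C C-0->C C-1->C D-0->D D-1->D

Check the first 2 symbols one by one: A through B record how many have matched `01` so far; any wrong symbol goes to the dead state D. After all 2 match we enter the accepting sink C.
A 4-state machine:
       0  1 
>  A   B  D 
   B   D  C 
 * C   C  C 
   D   D  D 
(> = start, * = accepting)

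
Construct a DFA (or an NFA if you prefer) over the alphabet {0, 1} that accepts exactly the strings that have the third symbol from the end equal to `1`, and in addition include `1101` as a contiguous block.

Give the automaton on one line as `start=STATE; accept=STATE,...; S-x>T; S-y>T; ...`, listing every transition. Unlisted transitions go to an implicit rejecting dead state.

Build one automaton per condition and run them in lockstep. One (15 states) tracks the last 3 symbols read; the other (5 states) tracks whether and how much of `1101` has been seen. Each combined state is a pair, one component from each; accept when both components accept. Equivalent product states are then merged.
12 states suffice.
          0    1  
>  q0     q0   q1 
   q1     q0   q2 
   q2     q3   q2 
   q3     q0   q4 
 * q4     q5   q6 
   q5     q7   q4 
   q6     q8   q9 
 * q7    q10  q11 
 * q8     q7   q4 
 * q9     q8   q9 
   q10   q10  q11 
   q11    q5   q6 
(> = start, * = accepting)

start=q0; accept=q4,q7,q8,q9; q0-0>q0; q0-1>q1; q1-0>q0; q1-1>q2; q2-0>q3; q2-1>q2; q3-0>q0; q3-1>q4; q4-0>q5; q4-1>q6; q5-0>q7; q5-1>q4; q6-0>q8; q6-1>q9; q7-0>q10; q7-1>q11; q8-0>q7; q8-1>q4; q9-0>q8; q9-1>q9; q10-0>q10; q10-1>q11; q11-0>q5; q11-1>q6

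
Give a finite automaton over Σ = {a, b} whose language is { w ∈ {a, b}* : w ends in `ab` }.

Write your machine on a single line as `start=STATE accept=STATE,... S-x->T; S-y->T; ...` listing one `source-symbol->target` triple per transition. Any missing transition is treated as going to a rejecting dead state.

start=s0; accept=s2; s0-a->s1; s0-b->s0; s1-a->s1; s1-b->s2; s2-a->s1; s2-b->s0

Remember how much of `ab` the current input suffix matches. State s0 means no match yet; s1 means the last symbol is `a`; s2 means the last 2 symbols are `ab`. Only s2 accepts. On a mismatch, fall back to the longest proper suffix that is still a prefix of `ab`.
A 3-state machine:
        a   b  
>  s0   s1  s0 
   s1   s1  s2 
 * s2   s1  s0 
(> = start, * = accepting)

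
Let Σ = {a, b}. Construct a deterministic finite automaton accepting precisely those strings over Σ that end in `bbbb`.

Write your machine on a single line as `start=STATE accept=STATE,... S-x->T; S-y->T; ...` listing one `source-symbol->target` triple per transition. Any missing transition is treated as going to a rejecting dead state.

Remember how much of `bbbb` the current input suffix matches. State S0 means no match yet; S1 means the last symbol is `b`; S2 means the last 2 symbols are `bb`; S3 means the last 3 symbols are `bbb`; S4 means the last 4 symbols are `bbbb`. Only S4 accepts. On a mismatch, fall back to the longest proper suffix that is still a prefix of `bbbb`.
With 5 states:
        a   b  
>  S0   S0  S1 
   S1   S0  S2 
   S2   S0  S3 
   S3   S0  S4 
 * S4   S0  S4 
(> = start, * = accepting)

start=S0; accept=S4; S0-a->S0; S0-b->S1; S1-a->S0; S1-b->S2; S2-a->S0; S2-b->S3; S3-a->S0; S3-b->S4; S4-a->S0; S4-b->S4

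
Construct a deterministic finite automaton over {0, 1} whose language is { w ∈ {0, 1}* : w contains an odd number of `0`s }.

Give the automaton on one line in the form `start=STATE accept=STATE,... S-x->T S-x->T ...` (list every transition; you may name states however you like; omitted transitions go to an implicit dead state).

The only thing that matters is how many `0`s have appeared, reduced mod 2. Use one state per residue: A for 0, …, B for 1. Reading `0` moves to the next residue; anything else stays put. B is accepting.
With 2 states:
       0  1 
>  A   B  A 
 * B   A  B 
(> = start, * = accepting)

start=A accept=B A-0->B A-1->A B-0->A B-1->B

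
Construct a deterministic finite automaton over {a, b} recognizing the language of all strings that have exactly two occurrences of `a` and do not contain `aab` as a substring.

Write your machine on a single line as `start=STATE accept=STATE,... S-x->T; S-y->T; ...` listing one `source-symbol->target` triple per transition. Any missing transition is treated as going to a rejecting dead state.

start=s0; accept=s2,s6,s8; s0-a->s1; s0-b->s0; s1-a->s2; s1-b->s3; s2-a->s4; s2-b->s5; s3-a->s6; s3-b->s3; s4-a->s4; s4-b->s7; s5-a->s7; s5-b->s5; s6-a->s4; s6-b->s8; s7-a->s7; s7-b->s7; s8-a->s9; s8-b->s8; s9-a->s4; s9-b->s10; s10-a->s9; s10-b->s10

Run two small machines in parallel and take their product. The first has 4 states tracking the count of `a`s, saturating at 3; the second has 4 states tracking partial matches of the forbidden pattern `aab`. A product state is a pair (one from each), accepting exactly when both do.
An 11-state machine:
          a    b  
>  s0     s1   s0 
   s1     s2   s3 
 * s2     s4   s5 
   s3     s6   s3 
   s4     s4   s7 
   s5     s7   s5 
 * s6     s4   s8 
   s7     s7   s7 
 * s8     s9   s8 
   s9     s4  s10 
   s10    s9  s10 
(> = start, * = accepting)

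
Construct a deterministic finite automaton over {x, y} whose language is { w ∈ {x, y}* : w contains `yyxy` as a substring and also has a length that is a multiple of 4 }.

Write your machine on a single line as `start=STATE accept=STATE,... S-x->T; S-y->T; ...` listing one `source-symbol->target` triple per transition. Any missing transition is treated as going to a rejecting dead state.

Build one automaton per condition and run them in lockstep. One (5 states) tracks whether and how much of `yyxy` has been seen; the other (4 states) tracks the input length modulo 4. Each combined state is a pair, one component from each; accept when both components accept.
       x  y 
>  A   B  C 
   B   D  E 
   C   D  F 
   D   G  H 
   E   G  I 
   F   J  I 
   G   A  K 
   H   A  L 
   I   M  L 
   J   A  N 
   K   B  O 
   L   P  O 
   M   B  Q 
 * N   Q  Q 
   O   R  F 
   P   D  S 
   Q   S  S 
   R   G  T 
   S   T  T 
   T   N  N 
(> = start, * = accepting)

start=A; accept=N; A-x->B; A-y->C; B-x->D; B-y->E; C-x->D; C-y->F; D-x->G; D-y->H; E-x->G; E-y->I; F-x->J; F-y->I; G-x->A; G-y->K; H-x->A; H-y->L; I-x->M; I-y->L; J-x->A; J-y->N; K-x->B; K-y->O; L-x->P; L-y->O; M-x->B; M-y->Q; N-x->Q; N-y->Q; O-x->R; O-y->F; P-x->D; P-y->S; Q-x->S; Q-y->S; R-x->G; R-y->T; S-x->T; S-y->T; T-x->N; T-y->N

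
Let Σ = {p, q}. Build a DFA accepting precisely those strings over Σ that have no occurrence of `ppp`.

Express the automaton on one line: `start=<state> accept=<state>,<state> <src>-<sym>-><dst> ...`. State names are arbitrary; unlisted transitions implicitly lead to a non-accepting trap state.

Track partial matches of the forbidden pattern `ppp`. State D is a dead state reached once `ppp` has occurred; every other state accepts. A means no part of `ppp` is currently matched.
With 4 states:
       p  q 
>* A   B  A 
 * B   C  A 
 * C   D  A 
   D   D  D 
(> = start, * = accepting)

start=A accept=A,B,C A-p->B A-q->A B-p->C B-q->A C-p->D C-q->A D-p->D D-q->D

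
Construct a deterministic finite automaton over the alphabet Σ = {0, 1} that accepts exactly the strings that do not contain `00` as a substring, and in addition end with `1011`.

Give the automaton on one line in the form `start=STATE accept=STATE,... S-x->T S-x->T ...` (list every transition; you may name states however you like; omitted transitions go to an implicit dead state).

Handle the two conditions separately and then intersect. The first has 3 states tracking partial matches of the forbidden pattern `00`; the second has 5 states tracking how much of the suffix `1011` has currently been matched. A product state is a pair (one from each), accepting exactly when both do.
With 11 states:
          0    1  
>  S0     S1   S2 
   S1     S3   S2 
   S2     S4   S2 
   S3     S3   S5 
   S4     S3   S6 
   S5     S7   S5 
   S6     S4   S8 
   S7     S3   S9 
 * S8     S4   S2 
   S9     S7  S10 
   S10    S7   S5 
(> = start, * = accepting)

start=S0 accept=S8 S0-0->S1 S0-1->S2 S1-0->S3 S1-1->S2 S2-0->S4 S2-1->S2 S3-0->S3 S3-1->S5 S4-0->S3 S4-1->S6 S5-0->S7 S5-1->S5 S6-0->S4 S6-1->S8 S7-0->S3 S7-1->S9 S8-0->S4 S8-1->S2 S9-0->S7 S9-1->S10 S10-0->S7 S10-1->S5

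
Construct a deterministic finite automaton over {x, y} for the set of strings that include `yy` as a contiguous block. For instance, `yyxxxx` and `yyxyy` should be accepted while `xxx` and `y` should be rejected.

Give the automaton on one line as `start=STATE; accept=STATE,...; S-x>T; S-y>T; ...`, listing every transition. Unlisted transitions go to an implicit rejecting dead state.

start=q0; accept=q2; q0-x>q0; q0-y>q1; q1-x>q0; q1-y>q2; q2-x>q2; q2-y>q2

States q0..q1 record the length of the longest prefix of `yy` that matches the current input suffix. Reaching q2 means `yy` has been seen, and we stay there forever. Accept from q2.
A 3-state machine:
        x   y  
>  q0   q0  q1 
   q1   q0  q2 
 * q2   q2  q2 
(> = start, * = accepting)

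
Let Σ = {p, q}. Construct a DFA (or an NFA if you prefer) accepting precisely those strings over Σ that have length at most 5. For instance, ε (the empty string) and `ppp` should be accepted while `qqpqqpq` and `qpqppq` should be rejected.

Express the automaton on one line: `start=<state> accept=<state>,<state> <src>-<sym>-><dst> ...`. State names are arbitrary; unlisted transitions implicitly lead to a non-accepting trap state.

start=A accept=A,B,C,D,E,F A-p->B A-q->B B-p->C B-q->C C-p->D C-q->D D-p->E D-q->E E-p->F E-q->F F-p->G F-q->G G-p->G G-q->G

We only need to distinguish lengths 0, 1, …, 5, and '>5'. Chain A → B → C → D → E → F → G on every symbol, with G looping. Accepting states: {A, B, C, D, E, F}.
With 7 states:
       p  q 
>* A   B  B 
 * B   C  C 
 * C   D  D 
 * D   E  E 
 * E   F  F 
 * F   G  G 
   G   G  G 
(> = start, * = accepting)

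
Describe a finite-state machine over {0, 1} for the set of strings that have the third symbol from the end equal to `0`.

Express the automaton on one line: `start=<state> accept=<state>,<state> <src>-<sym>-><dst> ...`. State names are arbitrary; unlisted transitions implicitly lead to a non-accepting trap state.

start=q0 accept=q7,q8,q9,q10 q0-0->q1 q0-1->q2 q1-0->q3 q1-1->q4 q2-0->q5 q2-1->q6 q3-0->q7 q3-1->q8 q4-0->q9 q4-1->q10 q5-0->q11 q5-1->q12 q6-0->q13 q6-1->q14 q7-0->q7 q7-1->q8 q8-0->q9 q8-1->q10 q9-0->q11 q9-1->q12 q10-0->q13 q10-1->q14 q11-0->q7 q11-1->q8 q12-0->q9 q12-1->q10 q13-0->q11 q13-1->q12 q14-0->q13 q14-1->q14

Because acceptance depends on a position counted from the end, the machine has to buffer the most recent 3 symbols. Make each state the string of the last up-to-3 symbols read; on input `x` shift the window left and append `x`. Accept when the buffered window has length 3 and begins with `0`.
          0    1  
>  q0     q1   q2 
   q1     q3   q4 
   q2     q5   q6 
   q3     q7   q8 
   q4     q9  q10 
   q5    q11  q12 
   q6    q13  q14 
 * q7     q7   q8 
 * q8     q9  q10 
 * q9    q11  q12 
 * q10   q13  q14 
   q11    q7   q8 
   q12    q9  q10 
   q13   q11  q12 
   q14   q13  q14 
(> = start, * = accepting)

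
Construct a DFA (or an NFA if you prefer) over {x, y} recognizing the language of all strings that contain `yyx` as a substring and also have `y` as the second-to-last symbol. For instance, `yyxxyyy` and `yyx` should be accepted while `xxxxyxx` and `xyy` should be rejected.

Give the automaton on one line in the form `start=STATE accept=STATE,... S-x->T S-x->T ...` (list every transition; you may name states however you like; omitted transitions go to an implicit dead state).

Build one automaton per condition and run them in lockstep. One (4 states) tracks whether and how much of `yyx` has been seen; the other (7 states) tracks the last 2 symbols read. Each combined state is a pair, one component from each; accept when both components accept. Minimizing collapses redundant product states.
A 7-state machine:
        x   y  
>  s0   s0  s1 
   s1   s0  s2 
   s2   s3  s2 
 * s3   s4  s5 
   s4   s4  s5 
   s5   s3  s6 
 * s6   s3  s6 
(> = start, * = accepting)

start=s0 accept=s3,s6 s0-x->s0 s0-y->s1 s1-x->s0 s1-y->s2 s2-x->s3 s2-y->s2 s3-x->s4 s3-y->s5 s4-x->s4 s4-y->s5 s5-x->s3 s5-y->s6 s6-x->s3 s6-y->s6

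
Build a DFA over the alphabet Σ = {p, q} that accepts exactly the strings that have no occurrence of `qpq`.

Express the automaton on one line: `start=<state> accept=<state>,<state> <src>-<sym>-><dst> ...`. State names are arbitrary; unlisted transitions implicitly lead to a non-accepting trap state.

This is the complement of 'contains `qpq`'. Use the same substring-matching states — s0 through s3 holding how much of `qpq` has just been matched — but flip the accepting set: everything except the trap s3 accepts.
A 4-state machine:
        p   q  
>* s0   s0  s1 
 * s1   s2  s1 
 * s2   s0  s3 
   s3   s3  s3 
(> = start, * = accepting)

start=s0 accept=s0,s1,s2 s0-p->s0 s0-q->s1 s1-p->s2 s1-q->s1 s2-p->s0 s2-q->s3 s3-p->s3 s3-q->s3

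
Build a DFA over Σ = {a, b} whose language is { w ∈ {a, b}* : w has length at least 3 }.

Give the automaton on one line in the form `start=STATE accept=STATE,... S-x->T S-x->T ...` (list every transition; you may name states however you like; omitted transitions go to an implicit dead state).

Count input length up to 4: every symbol moves from S0 toward S4, which means 'more than 3' and absorbs. Accept from {S3, S4}.
A 5-state machine:
        a   b  
>  S0   S1  S1 
   S1   S2  S2 
   S2   S3  S3 
 * S3   S4  S4 
 * S4   S4  S4 
(> = start, * = accepting)

start=S0 accept=S3,S4 S0-a->S1 S0-b->S1 S1-a->S2 S1-b->S2 S2-a->S3 S2-b->S3 S3-a->S4 S3-b->S4 S4-a->S4 S4-b->S4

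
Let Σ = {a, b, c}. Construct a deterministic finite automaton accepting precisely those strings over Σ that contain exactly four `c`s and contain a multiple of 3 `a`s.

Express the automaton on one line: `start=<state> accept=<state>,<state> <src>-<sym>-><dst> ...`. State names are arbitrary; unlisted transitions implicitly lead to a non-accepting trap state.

start=S0 accept=S11 S0-a->S1 S0-b->S0 S0-c->S2 S1-a->S3 S1-b->S1 S1-c->S4 S2-a->S4 S2-b->S2 S2-c->S5 S3-a->S0 S3-b->S3 S3-c->S6 S4-a->S6 S4-b->S4 S4-c->S7 S5-a->S7 S5-b->S5 S5-c->S8 S6-a->S2 S6-b->S6 S6-c->S9 S7-a->S9 S7-b->S7 S7-c->S10 S8-a->S10 S8-b->S8 S8-c->S11 S9-a->S5 S9-b->S9 S9-c->S12 S10-a->S12 S10-b->S10 S10-c->S13 S11-a->S13 S11-b->S11 S11-c->S14 S12-a->S8 S12-b->S12 S12-c->S15 S13-a->S15 S13-b->S13 S13-c->S16 S14-a->S16 S14-b->S14 S14-c->S14 S15-a->S11 S15-b->S15 S15-c->S17 S16-a->S17 S16-b->S16 S16-c->S16 S17-a->S14 S17-b->S17 S17-c->S17

Build one automaton per condition and run them in lockstep. The first has 6 states tracking the count of `c`s, saturating at 5; the second has 3 states tracking the count of `a`s modulo 3. A product state is a pair (one from each), accepting exactly when both do.
An 18-state machine:
          a    b    c  
>  S0     S1   S0   S2 
   S1     S3   S1   S4 
   S2     S4   S2   S5 
   S3     S0   S3   S6 
   S4     S6   S4   S7 
   S5     S7   S5   S8 
   S6     S2   S6   S9 
   S7     S9   S7  S10 
   S8    S10   S8  S11 
   S9     S5   S9  S12 
   S10   S12  S10  S13 
 * S11   S13  S11  S14 
   S12    S8  S12  S15 
   S13   S15  S13  S16 
   S14   S16  S14  S14 
   S15   S11  S15  S17 
   S16   S17  S16  S16 
   S17   S14  S17  S17 
(> = start, * = accepting)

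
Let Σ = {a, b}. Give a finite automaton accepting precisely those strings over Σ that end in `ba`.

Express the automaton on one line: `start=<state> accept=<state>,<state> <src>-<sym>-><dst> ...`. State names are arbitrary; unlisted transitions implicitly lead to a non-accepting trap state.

start=s0 accept=s2 s0-a->s0 s0-b->s1 s1-a->s2 s1-b->s1 s2-a->s0 s2-b->s1

Remember how much of `ba` the current input suffix matches. State s0 means no match yet; s1 means the last symbol is `b`; s2 means the last 2 symbols are `ba`. Only s2 accepts. On a mismatch, fall back to the longest proper suffix that is still a prefix of `ba`.
A 3-state machine:
        a   b  
>  s0   s0  s1 
   s1   s2  s1 
 * s2   s0  s1 
(> = start, * = accepting)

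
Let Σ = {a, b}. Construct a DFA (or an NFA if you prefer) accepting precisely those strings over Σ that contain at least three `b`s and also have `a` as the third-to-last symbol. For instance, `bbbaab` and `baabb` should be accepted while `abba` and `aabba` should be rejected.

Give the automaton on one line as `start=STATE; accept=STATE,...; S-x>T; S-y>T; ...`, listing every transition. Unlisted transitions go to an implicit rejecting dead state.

Run two small machines in parallel and take their product. One (5 states) tracks the count of `b`s, saturating at 4; the other (15 states) tracks the last 3 symbols read. Each combined state is a pair, one component from each; accept when both components accept. After merging equivalent states the machine shrinks.
With 15 states:
          a    b  
>  q0     q0   q1 
   q1     q2   q3 
   q2     q2   q4 
   q3     q5   q6 
   q4     q5   q7 
   q5     q8   q9 
   q6    q10   q6 
 * q7    q10   q6 
   q8     q8  q11 
   q9    q12   q7 
   q10   q13   q9 
 * q11   q12   q7 
 * q12   q13   q9 
   q13   q14  q11 
 * q14   q14  q11 
(> = start, * = accepting)

start=q0; accept=q7,q11,q12,q14; q0-a>q0; q0-b>q1; q1-a>q2; q1-b>q3; q2-a>q2; q2-b>q4; q3-a>q5; q3-b>q6; q4-a>q5; q4-b>q7; q5-a>q8; q5-b>q9; q6-a>q10; q6-b>q6; q7-a>q10; q7-b>q6; q8-a>q8; q8-b>q11; q9-a>q12; q9-b>q7; q10-a>q13; q10-b>q9; q11-a>q12; q11-b>q7; q12-a>q13; q12-b>q9; q13-a>q14; q13-b>q11; q14-a>q14; q14-b>q11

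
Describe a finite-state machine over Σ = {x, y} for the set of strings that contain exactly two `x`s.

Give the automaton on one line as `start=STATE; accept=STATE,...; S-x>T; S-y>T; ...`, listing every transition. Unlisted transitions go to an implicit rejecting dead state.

Only the number of `x`s matters, and only up to 3. Make a chain s0 → s1 → s2 → s3 advanced by each `x` (with s3 absorbing); every other symbol self-loops. The accepting set is {s2}.
4 states suffice.
        x   y  
>  s0   s1  s0 
   s1   s2  s1 
 * s2   s3  s2 
   s3   s3  s3 
(> = start, * = accepting)

start=s0; accept=s2; s0-x>s1; s0-y>s0; s1-x>s2; s1-y>s1; s2-x>s3; s2-y>s2; s3-x>s3; s3-y>s3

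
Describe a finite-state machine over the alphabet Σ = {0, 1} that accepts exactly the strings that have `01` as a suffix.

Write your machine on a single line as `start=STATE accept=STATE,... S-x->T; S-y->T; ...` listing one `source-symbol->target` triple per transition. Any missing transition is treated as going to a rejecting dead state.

start=q0; accept=q2; q0-0->q1; q0-1->q0; q1-0->q1; q1-1->q2; q2-0->q1; q2-1->q0

Remember how much of `01` the current input suffix matches. State q0 means no match yet; q1 means the last symbol is `0`; q2 means the last 2 symbols are `01`. Only q2 accepts. On a mismatch, fall back to the longest proper suffix that is still a prefix of `01`.
A 3-state machine:
        0   1  
>  q0   q1  q0 
   q1   q1  q2 
 * q2   q1  q0 
(> = start, * = accepting)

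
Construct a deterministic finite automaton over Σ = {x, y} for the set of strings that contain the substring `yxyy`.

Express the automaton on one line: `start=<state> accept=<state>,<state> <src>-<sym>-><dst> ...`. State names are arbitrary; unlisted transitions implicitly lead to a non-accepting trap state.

Track how much of `yxyy` has been matched so far: state S0 is no progress, S4 is the absorbing accept state reached once `yxyy` has occurred. Intermediate states record partial matches; on a mismatch, fall back to the longest reusable overlap.
        x   y  
>  S0   S0  S1 
   S1   S2  S1 
   S2   S0  S3 
   S3   S2  S4 
 * S4   S4  S4 
(> = start, * = accepting)

start=S0 accept=S4 S0-x->S0 S0-y->S1 S1-x->S2 S1-y->S1 S2-x->S0 S2-y->S3 S3-x->S2 S3-y->S4 S4-x->S4 S4-y->S4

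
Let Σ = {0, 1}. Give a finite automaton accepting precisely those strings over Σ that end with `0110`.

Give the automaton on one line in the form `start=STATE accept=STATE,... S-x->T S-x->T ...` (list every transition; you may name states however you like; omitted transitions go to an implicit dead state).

Let each state record the length of the longest suffix of the input read so far that is also a prefix of `0110`. q1 means the last symbol is `0`; q2 means the last 2 symbols are `01`; q3 means the last 3 symbols are `011`; q4 means the last 4 symbols are `0110`. Accept only at q4, where the string currently ends in `0110`.
5 states suffice.
        0   1  
>  q0   q1  q0 
   q1   q1  q2 
   q2   q1  q3 
   q3   q4  q0 
 * q4   q1  q2 
(> = start, * = accepting)

start=q0 accept=q4 q0-0->q1 q0-1->q0 q1-0->q1 q1-1->q2 q2-0->q1 q2-1->q3 q3-0->q4 q3-1->q0 q4-0->q1 q4-1->q2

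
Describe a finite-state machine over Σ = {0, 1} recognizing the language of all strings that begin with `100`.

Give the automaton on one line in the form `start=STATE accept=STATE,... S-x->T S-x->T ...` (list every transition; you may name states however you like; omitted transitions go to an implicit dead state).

start=A accept=D A-0->E A-1->B B-0->C B-1->E C-0->D C-1->E D-0->D D-1->D E-0->E E-1->E

Walk along `100` while the input agrees: from A take `1` to B, and so on. Any deviation drops to the rejecting sink E. Once D is reached the prefix is confirmed and every continuation is accepted.
       0  1 
>  A   E  B 
   B   C  E 
   C   D  E 
 * D   D  D 
   E   E  E 
(> = start, * = accepting)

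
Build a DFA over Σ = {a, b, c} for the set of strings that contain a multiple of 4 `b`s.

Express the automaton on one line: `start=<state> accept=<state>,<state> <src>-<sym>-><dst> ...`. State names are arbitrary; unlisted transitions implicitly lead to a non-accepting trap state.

The only thing that matters is how many `b`s have appeared, reduced mod 4. Use one state per residue: q0 for 0, …, q3 for 3. Reading `b` moves to the next residue; anything else stays put. q0 is accepting.
        a   b   c  
>* q0   q0  q1  q0 
   q1   q1  q2  q1 
   q2   q2  q3  q2 
   q3   q3  q0  q3 
(> = start, * = accepting)

start=q0 accept=q0 q0-a->q0 q0-b->q1 q0-c->q0 q1-a->q1 q1-b->q2 q1-c->q1 q2-a->q2 q2-b->q3 q2-c->q2 q3-a->q3 q3-b->q0 q3-c->q3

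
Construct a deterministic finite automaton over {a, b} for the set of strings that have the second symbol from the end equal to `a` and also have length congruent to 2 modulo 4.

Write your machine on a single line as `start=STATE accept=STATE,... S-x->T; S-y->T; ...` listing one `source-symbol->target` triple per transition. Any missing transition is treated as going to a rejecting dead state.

Build one automaton per condition and run them in lockstep. One (7 states) tracks the last 2 symbols read; the other (4 states) tracks the input length modulo 4. Each combined state is a pair, one component from each; accept when both components accept.
          a    b  
>  q0     q1   q2 
   q1     q3   q4 
   q2     q5   q6 
 * q3     q7   q8 
 * q4     q9  q10 
   q5     q7   q8 
   q6     q9  q10 
   q7    q11  q12 
   q8    q13  q14 
   q9    q11  q12 
   q10   q13  q14 
   q11   q15  q16 
   q12   q17  q18 
   q13   q15  q16 
   q14   q17  q18 
   q15    q3   q4 
   q16    q5   q6 
   q17    q3   q4 
   q18    q5   q6 
(> = start, * = accepting)

start=q0; accept=q3,q4; q0-a->q1; q0-b->q2; q1-a->q3; q1-b->q4; q2-a->q5; q2-b->q6; q3-a->q7; q3-b->q8; q4-a->q9; q4-b->q10; q5-a->q7; q5-b->q8; q6-a->q9; q6-b->q10; q7-a->q11; q7-b->q12; q8-a->q13; q8-b->q14; q9-a->q11; q9-b->q12; q10-a->q13; q10-b->q14; q11-a->q15; q11-b->q16; q12-a->q17; q12-b->q18; q13-a->q15; q13-b->q16; q14-a->q17; q14-b->q18; q15-a->q3; q15-b->q4; q16-a->q5; q16-b->q6; q17-a->q3; q17-b->q4; q18-a->q5; q18-b->q6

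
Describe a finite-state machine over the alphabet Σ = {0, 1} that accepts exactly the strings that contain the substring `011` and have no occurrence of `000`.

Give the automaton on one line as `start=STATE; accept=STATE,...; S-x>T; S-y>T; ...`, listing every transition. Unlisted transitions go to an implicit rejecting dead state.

start=S0; accept=S5,S6,S7; S0-0>S1; S0-1>S0; S1-0>S2; S1-1>S3; S2-0>S4; S2-1>S3; S3-0>S1; S3-1>S5; S4-0>S4; S4-1>S4; S5-0>S6; S5-1>S5; S6-0>S7; S6-1>S5; S7-0>S4; S7-1>S5

Handle the two conditions separately and then intersect. The first has 4 states tracking whether and how much of `011` has been seen; the second has 4 states tracking partial matches of the forbidden pattern `000`. A product state is a pair (one from each), accepting exactly when both do. After merging equivalent states the machine shrinks.
8 states suffice.
        0   1  
>  S0   S1  S0 
   S1   S2  S3 
   S2   S4  S3 
   S3   S1  S5 
   S4   S4  S4 
 * S5   S6  S5 
 * S6   S7  S5 
 * S7   S4  S5 
(> = start, * = accepting)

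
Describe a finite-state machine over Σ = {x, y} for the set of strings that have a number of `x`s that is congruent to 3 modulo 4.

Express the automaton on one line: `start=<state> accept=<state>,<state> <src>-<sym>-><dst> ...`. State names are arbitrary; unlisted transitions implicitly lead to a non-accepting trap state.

start=q0 accept=q3 q0-x->q1 q0-y->q0 q1-x->q2 q1-y->q1 q2-x->q3 q2-y->q2 q3-x->q0 q3-y->q3

Keep the running count of `x`s modulo 4: each `x` advances along the cycle q0 → q1 → q2 → q3 → q0 while other symbols loop. Accept at q3.
4 states suffice.
        x   y  
>  q0   q1  q0 
   q1   q2  q1 
   q2   q3  q2 
 * q3   q0  q3 
(> = start, * = accepting)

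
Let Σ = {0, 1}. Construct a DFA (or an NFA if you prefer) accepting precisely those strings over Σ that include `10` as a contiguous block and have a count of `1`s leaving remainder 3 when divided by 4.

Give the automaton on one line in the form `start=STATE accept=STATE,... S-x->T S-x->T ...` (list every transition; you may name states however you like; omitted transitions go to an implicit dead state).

Build one automaton per condition and run them in lockstep. The first has 3 states tracking whether and how much of `10` has been seen; the second has 4 states tracking the count of `1`s modulo 4. A product state is a pair (one from each), accepting exactly when both do.
A 9-state machine:
       0  1 
>  A   A  B 
   B   C  D 
   C   C  E 
   D   E  F 
   E   E  G 
   F   G  H 
 * G   G  I 
   H   I  B 
   I   I  C 
(> = start, * = accepting)

start=A accept=G A-0->A A-1->B B-0->C B-1->D C-0->C C-1->E D-0->E D-1->F E-0->E E-1->G F-0->G F-1->H G-0->G G-1->I H-0->I H-1->B I-0->I I-1->C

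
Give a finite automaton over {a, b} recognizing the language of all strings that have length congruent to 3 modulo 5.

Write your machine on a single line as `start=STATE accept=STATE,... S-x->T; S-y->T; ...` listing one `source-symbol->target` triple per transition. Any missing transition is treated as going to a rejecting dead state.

Count input length modulo 5: every symbol advances one step around the cycle q0 → q1 → q2 → q3 → q4 → q0. Accept at q3.
With 5 states:
        a   b  
>  q0   q1  q1 
   q1   q2  q2 
   q2   q3  q3 
 * q3   q4  q4 
   q4   q0  q0 
(> = start, * = accepting)

start=q0; accept=q3; q0-a->q1; q0-b->q1; q1-a->q2; q1-b->q2; q2-a->q3; q2-b->q3; q3-a->q4; q3-b->q4; q4-a->q0; q4-b->q0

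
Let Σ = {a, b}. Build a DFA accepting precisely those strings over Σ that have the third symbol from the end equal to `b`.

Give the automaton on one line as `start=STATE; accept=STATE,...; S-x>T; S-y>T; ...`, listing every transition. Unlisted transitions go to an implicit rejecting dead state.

Because acceptance depends on a position counted from the end, the machine has to buffer the most recent 3 symbols. Make each state the string of the last up-to-3 symbols read; on input `x` shift the window left and append `x`. Accept when the buffered window has length 3 and begins with `b`.
15 states suffice.
          a    b  
>  q0     q1   q2 
   q1     q3   q4 
   q2     q5   q6 
   q3     q7   q8 
   q4     q9  q10 
   q5    q11  q12 
   q6    q13  q14 
   q7     q7   q8 
   q8     q9  q10 
   q9    q11  q12 
   q10   q13  q14 
 * q11    q7   q8 
 * q12    q9  q10 
 * q13   q11  q12 
 * q14   q13  q14 
(> = start, * = accepting)

start=q0; accept=q11,q12,q13,q14; q0-a>q1; q0-b>q2; q1-a>q3; q1-b>q4; q2-a>q5; q2-b>q6; q3-a>q7; q3-b>q8; q4-a>q9; q4-b>q10; q5-a>q11; q5-b>q12; q6-a>q13; q6-b>q14; q7-a>q7; q7-b>q8; q8-a>q9; q8-b>q10; q9-a>q11; q9-b>q12; q10-a>q13; q10-b>q14; q11-a>q7; q11-b>q8; q12-a>q9; q12-b>q10; q13-a>q11; q13-b>q12; q14-a>q13; q14-b>q14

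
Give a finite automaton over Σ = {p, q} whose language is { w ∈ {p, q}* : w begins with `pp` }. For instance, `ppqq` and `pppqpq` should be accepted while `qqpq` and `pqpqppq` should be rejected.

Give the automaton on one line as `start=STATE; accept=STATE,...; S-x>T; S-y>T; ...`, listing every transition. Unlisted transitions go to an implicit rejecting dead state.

start=A; accept=C; A-p>B; A-q>D; B-p>C; B-q>D; C-p>C; C-q>C; D-p>D; D-q>D

Check the first 2 symbols one by one: A through B record how many have matched `pp` so far; any wrong symbol goes to the dead state D. After all 2 match we enter the accepting sink C.
With 4 states:
       p  q 
>  A   B  D 
   B   C  D 
 * C   C  C 
   D   D  D 
(> = start, * = accepting)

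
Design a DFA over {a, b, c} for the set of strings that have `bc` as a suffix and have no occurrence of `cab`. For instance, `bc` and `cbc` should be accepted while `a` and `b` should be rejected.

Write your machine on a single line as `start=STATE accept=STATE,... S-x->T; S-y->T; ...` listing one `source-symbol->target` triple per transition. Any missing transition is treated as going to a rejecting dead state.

Run two small machines in parallel and take their product. One (3 states) tracks how much of the suffix `bc` has currently been matched; the other (4 states) tracks partial matches of the forbidden pattern `cab`. Each combined state is a pair, one component from each; accept when both components accept.
With 8 states:
        a   b   c  
>  s0   s0  s1  s2 
   s1   s0  s1  s3 
   s2   s4  s1  s2 
 * s3   s4  s1  s2 
   s4   s0  s5  s2 
   s5   s6  s5  s7 
   s6   s6  s5  s6 
   s7   s6  s5  s6 
(> = start, * = accepting)

start=s0; accept=s3; s0-a->s0; s0-b->s1; s0-c->s2; s1-a->s0; s1-b->s1; s1-c->s3; s2-a->s4; s2-b->s1; s2-c->s2; s3-a->s4; s3-b->s1; s3-c->s2; s4-a->s0; s4-b->s5; s4-c->s2; s5-a->s6; s5-b->s5; s5-c->s7; s6-a->s6; s6-b->s5; s6-c->s6; s7-a->s6; s7-b->s5; s7-c->s6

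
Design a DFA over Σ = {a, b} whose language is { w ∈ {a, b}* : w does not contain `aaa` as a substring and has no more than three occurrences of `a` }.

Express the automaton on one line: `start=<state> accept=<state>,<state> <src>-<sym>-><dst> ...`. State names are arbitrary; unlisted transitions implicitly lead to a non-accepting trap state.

Build one automaton per condition and run them in lockstep. One (4 states) tracks partial matches of the forbidden pattern `aaa`; the other (5 states) tracks the count of `a`s, saturating at 4. Each combined state is a pair, one component from each; accept when both components accept. After merging equivalent states the machine shrinks.
        a   b  
>* s0   s1  s0 
 * s1   s2  s3 
 * s2   s4  s5 
 * s3   s5  s3 
   s4   s4  s4 
 * s5   s6  s5 
 * s6   s4  s6 
(> = start, * = accepting)

start=s0 accept=s0,s1,s2,s3,s5,s6 s0-a->s1 s0-b->s0 s1-a->s2 s1-b->s3 s2-a->s4 s2-b->s5 s3-a->s5 s3-b->s3 s4-a->s4 s4-b->s4 s5-a->s6 s5-b->s5 s6-a->s4 s6-b->s6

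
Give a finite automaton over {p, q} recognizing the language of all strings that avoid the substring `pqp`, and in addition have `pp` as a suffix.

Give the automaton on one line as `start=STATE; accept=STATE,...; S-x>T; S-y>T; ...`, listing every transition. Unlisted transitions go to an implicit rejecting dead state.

Run two small machines in parallel and take their product. One (4 states) tracks partial matches of the forbidden pattern `pqp`; the other (3 states) tracks how much of the suffix `pp` has currently been matched. Each combined state is a pair, one component from each; accept when both components accept.
7 states suffice.
       p  q 
>  A   B  A 
   B   C  D 
 * C   C  D 
   D   E  A 
   E   F  G 
   F   F  G 
   G   E  G 
(> = start, * = accepting)

start=A; accept=C; A-p>B; A-q>A; B-p>C; B-q>D; C-p>C; C-q>D; D-p>E; D-q>A; E-p>F; E-q>G; F-p>F; F-q>G; G-p>E; G-q>G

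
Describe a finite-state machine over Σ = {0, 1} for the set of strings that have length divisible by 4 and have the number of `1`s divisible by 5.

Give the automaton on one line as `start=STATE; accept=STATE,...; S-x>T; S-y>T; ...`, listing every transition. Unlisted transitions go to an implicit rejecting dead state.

start=S0; accept=S0; S0-0>S1; S0-1>S2; S1-0>S3; S1-1>S4; S2-0>S4; S2-1>S5; S3-0>S6; S3-1>S7; S4-0>S7; S4-1>S8; S5-0>S8; S5-1>S9; S6-0>S0; S6-1>S10; S7-0>S10; S7-1>S11; S8-0>S11; S8-1>S12; S9-0>S12; S9-1>S13; S10-0>S2; S10-1>S14; S11-0>S14; S11-1>S15; S12-0>S15; S12-1>S16; S13-0>S16; S13-1>S1; S14-0>S5; S14-1>S17; S15-0>S17; S15-1>S18; S16-0>S18; S16-1>S3; S17-0>S9; S17-1>S19; S18-0>S19; S18-1>S6; S19-0>S13; S19-1>S0

Run two small machines in parallel and take their product. One (4 states) tracks the input length modulo 4; the other (5 states) tracks the count of `1`s modulo 5. Each combined state is a pair, one component from each; accept when both components accept.
20 states suffice.
          0    1  
>* S0     S1   S2 
   S1     S3   S4 
   S2     S4   S5 
   S3     S6   S7 
   S4     S7   S8 
   S5     S8   S9 
   S6     S0  S10 
   S7    S10  S11 
   S8    S11  S12 
   S9    S12  S13 
   S10    S2  S14 
   S11   S14  S15 
   S12   S15  S16 
   S13   S16   S1 
   S14    S5  S17 
   S15   S17  S18 
   S16   S18   S3 
   S17    S9  S19 
   S18   S19   S6 
   S19   S13   S0 
(> = start, * = accepting)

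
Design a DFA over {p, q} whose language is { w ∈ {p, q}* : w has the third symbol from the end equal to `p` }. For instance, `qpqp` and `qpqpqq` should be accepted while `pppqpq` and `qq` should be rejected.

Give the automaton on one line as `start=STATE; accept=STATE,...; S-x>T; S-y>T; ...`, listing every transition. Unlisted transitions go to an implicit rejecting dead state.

start=S0; accept=S7,S8,S9,S10; S0-p>S1; S0-q>S2; S1-p>S3; S1-q>S4; S2-p>S5; S2-q>S6; S3-p>S7; S3-q>S8; S4-p>S9; S4-q>S10; S5-p>S11; S5-q>S12; S6-p>S13; S6-q>S14; S7-p>S7; S7-q>S8; S8-p>S9; S8-q>S10; S9-p>S11; S9-q>S12; S10-p>S13; S10-q>S14; S11-p>S7; S11-q>S8; S12-p>S9; S12-q>S10; S13-p>S11; S13-q>S12; S14-p>S13; S14-q>S14

A DFA must remember the last 3 symbols (since which symbol is third-to-last isn't known until the input ends). Use one state per possible window of the last ≤3 symbols; accept from those whose window starts with `p`.
          p    q  
>  S0     S1   S2 
   S1     S3   S4 
   S2     S5   S6 
   S3     S7   S8 
   S4     S9  S10 
   S5    S11  S12 
   S6    S13  S14 
 * S7     S7   S8 
 * S8     S9  S10 
 * S9    S11  S12 
 * S10   S13  S14 
   S11    S7   S8 
   S12    S9  S10 
   S13   S11  S12 
   S14   S13  S14 
(> = start, * = accepting)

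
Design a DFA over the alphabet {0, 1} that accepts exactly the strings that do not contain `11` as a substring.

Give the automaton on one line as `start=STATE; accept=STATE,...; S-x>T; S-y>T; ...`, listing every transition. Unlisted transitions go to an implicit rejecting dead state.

start=q0; accept=q0,q1; q0-0>q0; q0-1>q1; q1-0>q0; q1-1>q2; q2-0>q2; q2-1>q2

Track partial matches of the forbidden pattern `11`. State q2 is a dead state reached once `11` has occurred; every other state accepts. q0 means no part of `11` is currently matched.
A 3-state machine:
        0   1  
>* q0   q0  q1 
 * q1   q0  q2 
   q2   q2  q2 
(> = start, * = accepting)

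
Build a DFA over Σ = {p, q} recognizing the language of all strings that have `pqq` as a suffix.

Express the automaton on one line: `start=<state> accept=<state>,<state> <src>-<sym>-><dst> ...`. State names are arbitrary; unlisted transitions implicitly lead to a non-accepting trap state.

start=s0 accept=s3 s0-p->s1 s0-q->s0 s1-p->s1 s1-q->s2 s2-p->s1 s2-q->s3 s3-p->s1 s3-q->s0

Let each state record the length of the longest suffix of the input read so far that is also a prefix of `pqq`. s1 means the last symbol is `p`; s2 means the last 2 symbols are `pq`; s3 means the last 3 symbols are `pqq`. Accept only at s3, where the string currently ends in `pqq`.
With 4 states:
        p   q  
>  s0   s1  s0 
   s1   s1  s2 
   s2   s1  s3 
 * s3   s1  s0 
(> = start, * = accepting)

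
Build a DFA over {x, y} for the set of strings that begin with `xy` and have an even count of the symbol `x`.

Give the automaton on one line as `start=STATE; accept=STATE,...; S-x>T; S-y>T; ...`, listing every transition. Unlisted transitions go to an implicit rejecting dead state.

start=q0; accept=q4; q0-x>q1; q0-y>q2; q1-x>q2; q1-y>q3; q2-x>q2; q2-y>q2; q3-x>q4; q3-y>q3; q4-x>q3; q4-y>q4

Run two small machines in parallel and take their product. One (4 states) tracks whether the input so far still matches the prefix `xy`; the other (2 states) tracks the count of `x`s modulo 2. Each combined state is a pair, one component from each; accept when both components accept. After merging equivalent states the machine shrinks.
5 states suffice.
        x   y  
>  q0   q1  q2 
   q1   q2  q3 
   q2   q2  q2 
   q3   q4  q3 
 * q4   q3  q4 
(> = start, * = accepting)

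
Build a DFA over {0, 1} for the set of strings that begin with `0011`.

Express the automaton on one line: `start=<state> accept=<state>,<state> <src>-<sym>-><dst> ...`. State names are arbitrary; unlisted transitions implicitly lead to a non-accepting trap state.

Walk along `0011` while the input agrees: from s0 take `0` to s1, and so on. Any deviation drops to the rejecting sink s5. Once s4 is reached the prefix is confirmed and every continuation is accepted.
        0   1  
>  s0   s1  s5 
   s1   s2  s5 
   s2   s5  s3 
   s3   s5  s4 
 * s4   s4  s4 
   s5   s5  s5 
(> = start, * = accepting)

start=s0 accept=s4 s0-0->s1 s0-1->s5 s1-0->s2 s1-1->s5 s2-0->s5 s2-1->s3 s3-0->s5 s3-1->s4 s4-0->s4 s4-1->s4 s5-0->s5 s5-1->s5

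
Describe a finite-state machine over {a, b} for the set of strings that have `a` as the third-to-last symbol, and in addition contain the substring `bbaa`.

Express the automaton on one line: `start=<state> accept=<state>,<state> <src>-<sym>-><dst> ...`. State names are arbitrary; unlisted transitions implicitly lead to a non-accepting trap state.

start=S0 accept=S5,S6,S7,S8 S0-a->S0 S0-b->S1 S1-a->S0 S1-b->S2 S2-a->S3 S2-b->S2 S3-a->S4 S3-b->S1 S4-a->S5 S4-b->S6 S5-a->S5 S5-b->S6 S6-a->S7 S6-b->S8 S7-a->S4 S7-b->S9 S8-a->S10 S8-b->S11 S9-a->S7 S9-b->S8 S10-a->S4 S10-b->S9 S11-a->S10 S11-b->S11

Build one automaton per condition and run them in lockstep. The first has 15 states tracking the last 3 symbols read; the second has 5 states tracking whether and how much of `bbaa` has been seen. A product state is a pair (one from each), accepting exactly when both do. After merging equivalent states the machine shrinks.
With 12 states:
          a    b  
>  S0     S0   S1 
   S1     S0   S2 
   S2     S3   S2 
   S3     S4   S1 
   S4     S5   S6 
 * S5     S5   S6 
 * S6     S7   S8 
 * S7     S4   S9 
 * S8    S10  S11 
   S9     S7   S8 
   S10    S4   S9 
   S11   S10  S11 
(> = start, * = accepting)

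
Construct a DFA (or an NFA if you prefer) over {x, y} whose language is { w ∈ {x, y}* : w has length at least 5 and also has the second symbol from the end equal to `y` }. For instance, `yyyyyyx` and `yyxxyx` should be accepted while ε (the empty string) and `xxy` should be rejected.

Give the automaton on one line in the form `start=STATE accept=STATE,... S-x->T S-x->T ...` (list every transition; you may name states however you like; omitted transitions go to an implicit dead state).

Run two small machines in parallel and take their product. The first has 7 states tracking the input length, saturating at 6; the second has 7 states tracking the last 2 symbols read. A product state is a pair (one from each), accepting exactly when both do. Equivalent product states are then merged.
       x  y 
>  A   B  B 
   B   C  C 
   C   D  D 
   D   D  E 
   E   F  G 
 * F   D  E 
 * G   F  G 
(> = start, * = accepting)

start=A accept=F,G A-x->B A-y->B B-x->C B-y->C C-x->D C-y->D D-x->D D-y->E E-x->F E-y->G F-x->D F-y->E G-x->F G-y->G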